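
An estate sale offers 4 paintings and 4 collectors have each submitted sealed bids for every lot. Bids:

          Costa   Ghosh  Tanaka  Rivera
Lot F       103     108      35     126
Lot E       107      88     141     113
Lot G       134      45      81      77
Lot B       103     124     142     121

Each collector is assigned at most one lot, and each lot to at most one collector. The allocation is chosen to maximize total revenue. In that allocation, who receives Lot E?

Treat this as an assignment problem: match each collector to one lot.
Optimal: Costa→Lot G ($134), Ghosh→Lot B ($124), Tanaka→Lot E ($141), Rivera→Lot F ($126) — total 134+124+141+126 = $525.
Max-entry greedy (repeatedly take the single best remaining cell) gives $490, worse by 35.
Next-best assignment: Costa→Lot G, Ghosh→Lot F, Tanaka→Lot E, Rivera→Lot B = $504.
Tanaka's own top lot is Lot B ($142), but forcing Tanaka→Lot B and reassigning the rest optimally gives only $497 — worse by 28.

Tanaka receives Lot E.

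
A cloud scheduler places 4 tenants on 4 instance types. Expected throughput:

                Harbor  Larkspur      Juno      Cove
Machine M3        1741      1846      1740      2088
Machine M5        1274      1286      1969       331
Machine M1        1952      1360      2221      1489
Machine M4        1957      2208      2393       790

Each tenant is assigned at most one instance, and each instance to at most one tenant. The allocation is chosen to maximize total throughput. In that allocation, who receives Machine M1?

Harbor receives Machine M1.

This is the linear assignment problem.
Optimal: Harbor→Machine M1 (1952 ops/s), Larkspur→Machine M4 (2208 ops/s), Juno→Machine M5 (1969 ops/s), Cove→Machine M3 (2088 ops/s) — total 1952+2208+1969+2088 = 8217 ops/s.
Row-greedy (each tenant in turn takes its best remaining instance) gives 6355 ops/s, worse by 1862.
Next-best assignment: Harbor→Machine M5, Larkspur→Machine M4, Juno→Machine M1, Cove→Machine M3 = 7791 ops/s.
Swapping Juno↔Harbor (Juno→Machine M1 2221 ops/s, Harbor→Machine M5 1274 ops/s) loses 426.
Harbor's own top instance is Machine M4 (1957 ops/s), but forcing Harbor→Machine M4 and reassigning the rest optimally gives only 7552 ops/s — worse by 665.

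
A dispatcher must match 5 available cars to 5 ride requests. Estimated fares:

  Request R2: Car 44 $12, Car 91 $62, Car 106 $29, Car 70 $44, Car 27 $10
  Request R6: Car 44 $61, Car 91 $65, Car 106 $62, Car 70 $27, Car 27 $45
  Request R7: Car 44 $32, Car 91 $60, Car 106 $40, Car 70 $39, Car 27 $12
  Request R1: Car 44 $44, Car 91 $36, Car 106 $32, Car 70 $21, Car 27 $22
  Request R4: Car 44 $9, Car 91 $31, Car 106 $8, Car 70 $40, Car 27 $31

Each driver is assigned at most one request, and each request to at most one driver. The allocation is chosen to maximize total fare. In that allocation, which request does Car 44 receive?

This is a one-to-one assignment (maximum-weight bipartite matching).
Optimal: Car 44→Request R1 ($44), Car 91→Request R7 ($60), Car 106→Request R6 ($62), Car 70→Request R2 ($44), Car 27→Request R4 ($31) — total 44+60+62+44+31 = $241.
Row-greedy (each driver in turn takes its best remaining request) gives $225, worse by 16.
Next-best assignment: Car 44→Request R1, Car 91→Request R2, Car 106→Request R6, Car 70→Request R7, Car 27→Request R4 = $238.
Car 44's own top request is Request R6 ($61), but forcing Car 44→Request R6 and reassigning the rest optimally gives only $228 — worse by 13.

Car 44 receives Request R1.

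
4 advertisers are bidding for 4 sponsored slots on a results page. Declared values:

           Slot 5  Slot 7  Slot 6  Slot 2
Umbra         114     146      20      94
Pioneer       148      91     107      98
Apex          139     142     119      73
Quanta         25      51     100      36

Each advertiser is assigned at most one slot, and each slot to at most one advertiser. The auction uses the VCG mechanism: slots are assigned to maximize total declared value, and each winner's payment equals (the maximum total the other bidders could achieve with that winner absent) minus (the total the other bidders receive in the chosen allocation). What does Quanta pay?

Quanta pays $29.

Efficient allocation: Umbra→Slot 2 ($94), Pioneer→Slot 5 ($148), Apex→Slot 7 ($142), Quanta→Slot 6 ($100); total welfare W = $484.
Quanta receives Slot 6 at value $100, so the others get W − 100 = $384.
Without Quanta: best allocation of the remaining 3 bidders over all 4 slots is Umbra→Slot 7 ($146), Pioneer→Slot 5 ($148), Apex→Slot 6 ($119), total $413.
VCG payment = (others' best without Quanta) − (others' welfare with Quanta) = 413 − 384 = $29.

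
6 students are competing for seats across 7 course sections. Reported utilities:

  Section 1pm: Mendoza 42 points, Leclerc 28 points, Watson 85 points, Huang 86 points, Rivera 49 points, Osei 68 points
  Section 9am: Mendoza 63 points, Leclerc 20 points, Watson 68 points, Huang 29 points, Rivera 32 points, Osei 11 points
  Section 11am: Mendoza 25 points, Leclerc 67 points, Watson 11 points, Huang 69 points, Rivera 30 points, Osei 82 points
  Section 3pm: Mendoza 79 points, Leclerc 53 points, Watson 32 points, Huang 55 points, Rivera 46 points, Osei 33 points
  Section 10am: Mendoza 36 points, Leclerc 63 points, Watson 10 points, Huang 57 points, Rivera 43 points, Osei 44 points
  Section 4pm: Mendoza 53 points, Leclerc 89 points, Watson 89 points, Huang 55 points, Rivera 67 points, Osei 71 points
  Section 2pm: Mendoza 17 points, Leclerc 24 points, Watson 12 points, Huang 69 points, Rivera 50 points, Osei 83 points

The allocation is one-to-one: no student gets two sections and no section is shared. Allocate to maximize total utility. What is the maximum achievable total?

Optimal: Mendoza→Section 3pm (79 points), Leclerc→Section 4pm (89 points), Watson→Section 9am (68 points), Huang→Section 1pm (86 points), Rivera→Section 2pm (50 points), Osei→Section 11am (82 points) — total 79+89+68+86+50+82 = 454 points.
Max-entry greedy (repeatedly take the single best remaining cell) gives 448 points, worse by 6.
Next-best assignment: Mendoza→Section 3pm, Leclerc→Section 11am, Watson→Section 9am, Huang→Section 1pm, Rivera→Section 4pm, Osei→Section 2pm = 450 points.
No other one-to-one assignment exceeds 454 points.

Max total: 454 points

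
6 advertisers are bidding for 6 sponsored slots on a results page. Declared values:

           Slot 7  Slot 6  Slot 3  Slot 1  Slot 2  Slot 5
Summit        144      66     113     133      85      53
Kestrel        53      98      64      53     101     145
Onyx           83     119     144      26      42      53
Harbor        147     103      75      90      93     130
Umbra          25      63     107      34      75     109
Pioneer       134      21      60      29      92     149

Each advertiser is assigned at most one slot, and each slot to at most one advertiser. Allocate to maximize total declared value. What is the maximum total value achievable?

Max total: $756

Optimal: Summit→Slot 1 ($133), Kestrel→Slot 2 ($101), Onyx→Slot 6 ($119), Harbor→Slot 7 ($147), Umbra→Slot 3 ($107), Pioneer→Slot 5 ($149) — total 133+101+119+147+107+149 = $756.
Row-greedy (each advertiser in turn takes its best remaining slot) gives $640, worse by 116.
Swapping Harbor↔Kestrel (Harbor→Slot 2 $93, Kestrel→Slot 7 $53) loses 102.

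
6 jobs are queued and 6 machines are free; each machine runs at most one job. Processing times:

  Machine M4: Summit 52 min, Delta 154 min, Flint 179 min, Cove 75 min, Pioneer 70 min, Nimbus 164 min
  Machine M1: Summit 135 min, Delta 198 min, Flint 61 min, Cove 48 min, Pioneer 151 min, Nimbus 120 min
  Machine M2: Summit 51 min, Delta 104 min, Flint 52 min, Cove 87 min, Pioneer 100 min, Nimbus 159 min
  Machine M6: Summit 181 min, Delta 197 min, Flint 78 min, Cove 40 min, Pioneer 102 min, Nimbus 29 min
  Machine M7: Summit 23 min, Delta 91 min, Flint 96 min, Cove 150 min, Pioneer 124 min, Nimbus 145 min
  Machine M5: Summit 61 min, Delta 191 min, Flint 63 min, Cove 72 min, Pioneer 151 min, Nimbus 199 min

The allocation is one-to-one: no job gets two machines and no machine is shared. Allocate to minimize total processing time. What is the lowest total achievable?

This is a one-to-one assignment (minimum-cost bipartite matching).
Optimal: Summit→Machine M7 (23 min), Delta→Machine M2 (104 min), Flint→Machine M5 (63 min), Cove→Machine M1 (48 min), Pioneer→Machine M4 (70 min), Nimbus→Machine M6 (29 min) — total 23+104+63+48+70+29 = 337 min.
Column-greedy (each machine in turn goes to its cheapest remaining job) gives 423 min, worse by 86.
Next-best assignment: Summit→Machine M5, Delta→Machine M7, Flint→Machine M2, Cove→Machine M1, Pioneer→Machine M4, Nimbus→Machine M6 = 351 min.
Checked against all permutations: 337 min is optimal.

Min total: 337 min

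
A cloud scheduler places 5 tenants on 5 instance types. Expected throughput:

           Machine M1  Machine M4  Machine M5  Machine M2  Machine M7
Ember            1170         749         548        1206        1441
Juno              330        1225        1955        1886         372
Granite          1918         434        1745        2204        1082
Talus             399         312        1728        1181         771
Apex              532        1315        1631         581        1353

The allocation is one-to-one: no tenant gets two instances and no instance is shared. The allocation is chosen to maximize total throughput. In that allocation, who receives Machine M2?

Juno receives Machine M2.

Optimal: Ember→Machine M7 (1441 ops/s), Juno→Machine M2 (1886 ops/s), Granite→Machine M1 (1918 ops/s), Talus→Machine M5 (1728 ops/s), Apex→Machine M4 (1315 ops/s) — total 1441+1886+1918+1728+1315 = 8288 ops/s.
Row-greedy (each tenant in turn takes its best remaining instance) gives 7314 ops/s, worse by 974.
Next-best assignment: Ember→Machine M7, Juno→Machine M5, Granite→Machine M1, Talus→Machine M2, Apex→Machine M4 = 7810 ops/s.
No other one-to-one assignment exceeds 8288 ops/s.
Juno's own top instance is Machine M5 (1955 ops/s), but forcing Juno→Machine M5 and reassigning the rest optimally gives only 7810 ops/s — worse by 478.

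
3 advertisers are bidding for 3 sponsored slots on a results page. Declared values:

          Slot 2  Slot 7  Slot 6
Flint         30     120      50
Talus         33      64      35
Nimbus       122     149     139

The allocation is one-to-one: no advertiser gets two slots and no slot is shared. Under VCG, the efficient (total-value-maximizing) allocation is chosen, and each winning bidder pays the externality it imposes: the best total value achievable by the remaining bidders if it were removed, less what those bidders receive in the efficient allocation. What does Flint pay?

Efficient allocation: Flint→Slot 7 ($120), Talus→Slot 2 ($33), Nimbus→Slot 6 ($139); total welfare W = $292.
Flint receives Slot 7 at value $120, so the others get W − 120 = $172.
Without Flint: best allocation of the remaining 2 bidders over all 3 slots is Talus→Slot 7 ($64), Nimbus→Slot 6 ($139), total $203.
VCG payment = (others' best without Flint) − (others' welfare with Flint) = 203 − 172 = $31.

Flint pays $31.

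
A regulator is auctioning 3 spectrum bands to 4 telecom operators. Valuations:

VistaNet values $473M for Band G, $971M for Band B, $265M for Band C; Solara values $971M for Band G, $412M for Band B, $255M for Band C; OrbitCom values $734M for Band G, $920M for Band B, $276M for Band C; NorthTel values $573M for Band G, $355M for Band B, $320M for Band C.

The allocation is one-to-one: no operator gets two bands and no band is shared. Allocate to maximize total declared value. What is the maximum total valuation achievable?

Maximum total: $2262M

Optimal: Solara→Band G ($971M), VistaNet→Band B ($971M), NorthTel→Band C ($320M) — total 971+971+320 = $2262M.
Row-greedy (each operator in turn takes its best remaining band) gives $2218M, worse by 44.
Swapping Solara↔NorthTel (Solara→Band C $255M, NorthTel→Band G $573M) loses 463.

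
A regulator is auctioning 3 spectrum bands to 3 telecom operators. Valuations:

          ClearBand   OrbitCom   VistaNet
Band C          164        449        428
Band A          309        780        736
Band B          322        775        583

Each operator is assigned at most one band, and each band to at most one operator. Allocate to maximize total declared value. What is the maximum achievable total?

This is a one-to-one assignment (maximum-weight bipartite matching).
Optimal: ClearBand→Band C ($164M), OrbitCom→Band B ($775M), VistaNet→Band A ($736M) — total 164+775+736 = $1675M.
Checked against all permutations: $1675M is optimal.

Maximum total: $1675M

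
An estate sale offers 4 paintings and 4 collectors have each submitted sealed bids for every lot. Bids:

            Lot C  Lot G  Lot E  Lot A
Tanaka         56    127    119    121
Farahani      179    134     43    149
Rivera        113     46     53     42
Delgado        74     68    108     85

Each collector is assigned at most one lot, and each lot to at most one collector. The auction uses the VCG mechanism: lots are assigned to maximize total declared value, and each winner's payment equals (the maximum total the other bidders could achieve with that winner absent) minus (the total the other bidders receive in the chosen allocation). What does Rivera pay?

Efficient allocation: Tanaka→Lot G ($127), Farahani→Lot A ($149), Rivera→Lot C ($113), Delgado→Lot E ($108); total welfare W = $497.
Rivera receives Lot C at value $113, so the others get W − 113 = $384.
Without Rivera: best allocation of the remaining 3 bidders over all 4 lots is Tanaka→Lot G ($127), Farahani→Lot C ($179), Delgado→Lot E ($108), total $414.
VCG payment = (others' best without Rivera) − (others' welfare with Rivera) = 414 − 384 = $30.

Rivera pays $30.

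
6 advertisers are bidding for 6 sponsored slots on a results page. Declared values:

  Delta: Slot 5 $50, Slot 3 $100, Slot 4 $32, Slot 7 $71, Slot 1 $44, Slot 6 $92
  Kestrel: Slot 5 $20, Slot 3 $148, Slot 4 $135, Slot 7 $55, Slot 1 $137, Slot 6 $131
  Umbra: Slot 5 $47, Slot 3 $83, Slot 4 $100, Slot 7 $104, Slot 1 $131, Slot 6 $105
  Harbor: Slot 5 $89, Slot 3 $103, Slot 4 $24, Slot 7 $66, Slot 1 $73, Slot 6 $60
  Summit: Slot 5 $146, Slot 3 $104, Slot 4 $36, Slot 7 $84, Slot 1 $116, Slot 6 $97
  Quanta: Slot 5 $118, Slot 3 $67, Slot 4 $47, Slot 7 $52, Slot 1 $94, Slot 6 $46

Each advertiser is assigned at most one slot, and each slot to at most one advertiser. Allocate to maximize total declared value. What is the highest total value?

Maximum total: $674

Treat this as an assignment problem: match each advertiser to one slot.
Optimal: Delta→Slot 6 ($92), Kestrel→Slot 4 ($135), Umbra→Slot 7 ($104), Harbor→Slot 3 ($103), Summit→Slot 5 ($146), Quanta→Slot 1 ($94) — total 92+135+104+103+146+94 = $674.
Max-entry greedy (repeatedly take the single best remaining cell) gives $630, worse by 44.
Checked against all permutations: $674 is optimal.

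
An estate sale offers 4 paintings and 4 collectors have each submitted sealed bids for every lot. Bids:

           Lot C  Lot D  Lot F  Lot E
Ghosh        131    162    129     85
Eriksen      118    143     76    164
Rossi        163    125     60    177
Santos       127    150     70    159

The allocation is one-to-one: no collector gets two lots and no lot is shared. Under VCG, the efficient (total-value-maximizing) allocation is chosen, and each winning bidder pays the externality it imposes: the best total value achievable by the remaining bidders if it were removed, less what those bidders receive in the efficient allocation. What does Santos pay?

Santos pays $33.

Efficient allocation: Ghosh→Lot F ($129), Eriksen→Lot E ($164), Rossi→Lot C ($163), Santos→Lot D ($150); total welfare W = $606.
Santos receives Lot D at value $150, so the others get W − 150 = $456.
Without Santos: best allocation of the remaining 3 bidders over all 4 lots is Ghosh→Lot D ($162), Eriksen→Lot E ($164), Rossi→Lot C ($163), total $489.
VCG payment = (others' best without Santos) − (others' welfare with Santos) = 489 − 456 = $33.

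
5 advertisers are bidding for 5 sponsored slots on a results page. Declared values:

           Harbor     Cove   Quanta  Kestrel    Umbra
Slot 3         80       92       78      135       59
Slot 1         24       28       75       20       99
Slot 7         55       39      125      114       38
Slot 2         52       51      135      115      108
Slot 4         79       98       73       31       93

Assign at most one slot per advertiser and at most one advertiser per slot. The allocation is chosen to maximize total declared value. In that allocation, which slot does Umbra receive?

This is a one-to-one assignment (maximum-weight bipartite matching).
Optimal: Harbor→Slot 3 ($80), Cove→Slot 4 ($98), Quanta→Slot 2 ($135), Kestrel→Slot 7 ($114), Umbra→Slot 1 ($99) — total 80+98+135+114+99 = $526.
Next-best assignment: Harbor→Slot 7, Cove→Slot 4, Quanta→Slot 2, Kestrel→Slot 3, Umbra→Slot 1 = $522.
Umbra's own top slot is Slot 2 ($108), but forcing Umbra→Slot 2 and reassigning the rest optimally gives only $490 — worse by 36.

Umbra receives Slot 1.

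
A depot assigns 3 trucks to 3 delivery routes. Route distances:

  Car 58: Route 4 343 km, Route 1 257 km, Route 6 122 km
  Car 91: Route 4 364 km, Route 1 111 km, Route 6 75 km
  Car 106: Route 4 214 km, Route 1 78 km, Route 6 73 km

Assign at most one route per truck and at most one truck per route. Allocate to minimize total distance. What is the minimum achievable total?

Treat this as an assignment problem: match each truck to one route.
Optimal: Car 58→Route 6 (122 km), Car 91→Route 1 (111 km), Car 106→Route 4 (214 km) — total 122+111+214 = 447 km.
Min-entry greedy (repeatedly take the single cheapest remaining cell) gives 527 km, worse by 80.
Next-best assignment: Car 58→Route 4, Car 91→Route 6, Car 106→Route 1 = 496 km.
Swapping Car 91↔Car 58 (Car 91→Route 6 75 km, Car 58→Route 1 257 km) adds 99.

Min total: 447 km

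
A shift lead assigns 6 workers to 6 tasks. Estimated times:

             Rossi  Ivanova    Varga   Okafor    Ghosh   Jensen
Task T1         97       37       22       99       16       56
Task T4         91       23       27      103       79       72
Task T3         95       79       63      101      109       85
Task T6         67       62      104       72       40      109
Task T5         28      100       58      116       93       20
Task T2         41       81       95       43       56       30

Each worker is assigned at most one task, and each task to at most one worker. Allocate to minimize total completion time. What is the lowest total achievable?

Minimum total: 232 min

Treat this as an assignment problem: match each worker to one task.
Optimal: Rossi→Task T6 (67 min), Ivanova→Task T4 (23 min), Varga→Task T3 (63 min), Okafor→Task T2 (43 min), Ghosh→Task T1 (16 min), Jensen→Task T5 (20 min) — total 67+23+63+43+16+20 = 232 min.
Min-entry greedy (repeatedly take the single cheapest remaining cell) gives 235 min, worse by 3.
No other one-to-one assignment undercuts 232 min.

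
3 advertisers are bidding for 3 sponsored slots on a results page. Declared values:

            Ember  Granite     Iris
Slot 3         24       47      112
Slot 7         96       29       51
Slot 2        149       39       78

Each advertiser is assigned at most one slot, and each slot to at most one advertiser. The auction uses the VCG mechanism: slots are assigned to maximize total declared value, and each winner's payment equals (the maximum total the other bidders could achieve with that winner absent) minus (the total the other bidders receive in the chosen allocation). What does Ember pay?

Ember pays $10.

Efficient allocation: Ember→Slot 2 ($149), Granite→Slot 7 ($29), Iris→Slot 3 ($112); total welfare W = $290.
Ember receives Slot 2 at value $149, so the others get W − 149 = $141.
Without Ember: best allocation of the remaining 2 bidders over all 3 slots is Granite→Slot 2 ($39), Iris→Slot 3 ($112), total $151.
VCG payment = (others' best without Ember) − (others' welfare with Ember) = 151 − 141 = $10.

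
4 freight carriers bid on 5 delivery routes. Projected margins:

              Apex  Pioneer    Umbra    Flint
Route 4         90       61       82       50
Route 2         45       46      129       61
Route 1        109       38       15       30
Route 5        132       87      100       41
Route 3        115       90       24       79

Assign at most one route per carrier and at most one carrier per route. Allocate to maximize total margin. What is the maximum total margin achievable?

Optimal: Apex→Route 1 ($109k), Pioneer→Route 5 ($87k), Umbra→Route 2 ($129k), Flint→Route 3 ($79k) — total 109+87+129+79 = $404k.
Row-greedy (each carrier in turn takes its best remaining route) gives $401k, worse by 3.
Swapping Flint↔Umbra (Flint→Route 2 $61k, Umbra→Route 3 $24k) loses 123.
Checked against all permutations: $404k is optimal.

Maximum total: $404k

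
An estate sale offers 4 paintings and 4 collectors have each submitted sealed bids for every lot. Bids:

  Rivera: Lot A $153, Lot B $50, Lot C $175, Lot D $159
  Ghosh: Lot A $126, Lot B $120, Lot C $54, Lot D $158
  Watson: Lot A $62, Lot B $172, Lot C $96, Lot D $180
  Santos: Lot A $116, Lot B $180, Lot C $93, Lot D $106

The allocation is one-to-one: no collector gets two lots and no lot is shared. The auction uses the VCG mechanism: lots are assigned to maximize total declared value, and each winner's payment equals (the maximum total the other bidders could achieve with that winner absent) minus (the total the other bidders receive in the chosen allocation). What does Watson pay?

Watson pays $32.

Efficient allocation: Rivera→Lot C ($175), Ghosh→Lot A ($126), Watson→Lot D ($180), Santos→Lot B ($180); total welfare W = $661.
Watson receives Lot D at value $180, so the others get W − 180 = $481.
Without Watson: best allocation of the remaining 3 bidders over all 4 lots is Rivera→Lot C ($175), Ghosh→Lot D ($158), Santos→Lot B ($180), total $513.
VCG payment = (others' best without Watson) − (others' welfare with Watson) = 513 − 481 = $32.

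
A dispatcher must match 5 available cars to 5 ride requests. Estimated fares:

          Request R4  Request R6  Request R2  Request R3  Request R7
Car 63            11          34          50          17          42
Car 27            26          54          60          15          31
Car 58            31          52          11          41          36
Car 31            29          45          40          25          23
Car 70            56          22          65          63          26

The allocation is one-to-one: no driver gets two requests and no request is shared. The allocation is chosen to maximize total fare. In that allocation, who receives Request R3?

Car 70 receives Request R3.

This is the linear assignment problem.
Optimal: Car 63→Request R7 ($42), Car 27→Request R2 ($60), Car 58→Request R6 ($52), Car 31→Request R4 ($29), Car 70→Request R3 ($63) — total 42+60+52+29+63 = $246.
Row-greedy (each driver in turn takes its best remaining request) gives $200, worse by 46.
Swapping Car 58↔Car 27 (Car 58→Request R2 $11, Car 27→Request R6 $54) loses 47.
Car 70's own top request is Request R2 ($65), but forcing Car 70→Request R2 and reassigning the rest optimally gives only $231 — worse by 15.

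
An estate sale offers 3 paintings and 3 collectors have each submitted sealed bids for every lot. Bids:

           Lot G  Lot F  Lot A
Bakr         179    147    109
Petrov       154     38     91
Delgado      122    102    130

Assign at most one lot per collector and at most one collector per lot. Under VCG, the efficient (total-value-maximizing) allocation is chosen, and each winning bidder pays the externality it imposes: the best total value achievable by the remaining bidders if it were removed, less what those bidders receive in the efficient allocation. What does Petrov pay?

Efficient allocation: Bakr→Lot F ($147), Petrov→Lot G ($154), Delgado→Lot A ($130); total welfare W = $431.
Petrov receives Lot G at value $154, so the others get W − 154 = $277.
Without Petrov: best allocation of the remaining 2 bidders over all 3 lots is Bakr→Lot G ($179), Delgado→Lot A ($130), total $309.
VCG payment = (others' best without Petrov) − (others' welfare with Petrov) = 309 − 277 = $32.

Petrov pays $32.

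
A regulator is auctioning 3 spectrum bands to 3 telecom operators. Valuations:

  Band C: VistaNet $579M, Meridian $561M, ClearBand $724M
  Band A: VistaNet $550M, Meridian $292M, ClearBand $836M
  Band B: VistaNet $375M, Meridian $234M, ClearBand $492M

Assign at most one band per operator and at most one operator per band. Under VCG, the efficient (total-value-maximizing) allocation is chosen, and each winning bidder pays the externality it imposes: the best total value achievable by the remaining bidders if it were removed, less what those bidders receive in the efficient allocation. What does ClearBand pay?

Efficient allocation: VistaNet→Band B ($375M), Meridian→Band C ($561M), ClearBand→Band A ($836M); total welfare W = $1772M.
ClearBand receives Band A at value $836M, so the others get W − 836 = $936M.
Without ClearBand: best allocation of the remaining 2 bidders over all 3 bands is VistaNet→Band A ($550M), Meridian→Band C ($561M), total $1111M.
VCG payment = (others' best without ClearBand) − (others' welfare with ClearBand) = 1111 − 936 = $175M.

ClearBand pays $175M.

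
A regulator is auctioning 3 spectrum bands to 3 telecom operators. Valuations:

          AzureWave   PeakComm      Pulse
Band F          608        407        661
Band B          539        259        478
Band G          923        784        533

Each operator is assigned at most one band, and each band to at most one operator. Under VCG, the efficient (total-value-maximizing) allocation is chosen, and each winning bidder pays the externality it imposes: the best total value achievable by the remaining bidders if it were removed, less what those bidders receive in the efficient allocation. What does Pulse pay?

Efficient allocation: AzureWave→Band B ($539M), PeakComm→Band G ($784M), Pulse→Band F ($661M); total welfare W = $1984M.
Pulse receives Band F at value $661M, so the others get W − 661 = $1323M.
Without Pulse: best allocation of the remaining 2 bidders over all 3 bands is AzureWave→Band F ($608M), PeakComm→Band G ($784M), total $1392M.
VCG payment = (others' best without Pulse) − (others' welfare with Pulse) = 1392 − 1323 = $69M.

Pulse pays $69M.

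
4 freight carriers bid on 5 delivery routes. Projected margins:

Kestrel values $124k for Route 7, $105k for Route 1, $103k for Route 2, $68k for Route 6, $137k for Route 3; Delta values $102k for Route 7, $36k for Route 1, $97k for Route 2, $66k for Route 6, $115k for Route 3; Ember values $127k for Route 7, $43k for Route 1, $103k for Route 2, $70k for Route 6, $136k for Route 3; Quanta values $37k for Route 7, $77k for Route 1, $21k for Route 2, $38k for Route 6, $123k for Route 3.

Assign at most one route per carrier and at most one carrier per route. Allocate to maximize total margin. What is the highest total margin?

Maximum total: $452k

Optimal: Kestrel→Route 1 ($105k), Delta→Route 2 ($97k), Ember→Route 7 ($127k), Quanta→Route 3 ($123k) — total 105+97+127+123 = $452k.
Swapping Ember↔Kestrel (Ember→Route 1 $43k, Kestrel→Route 7 $124k) loses 65.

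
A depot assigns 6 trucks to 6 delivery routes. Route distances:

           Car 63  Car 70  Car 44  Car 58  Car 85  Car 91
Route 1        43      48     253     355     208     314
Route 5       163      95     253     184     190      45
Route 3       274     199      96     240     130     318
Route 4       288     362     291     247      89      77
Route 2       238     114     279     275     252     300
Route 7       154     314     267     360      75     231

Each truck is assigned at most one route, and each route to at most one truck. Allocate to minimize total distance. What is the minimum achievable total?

This is a one-to-one assignment (minimum-cost bipartite matching).
Optimal: Car 63→Route 1 (43 km), Car 70→Route 2 (114 km), Car 44→Route 3 (96 km), Car 58→Route 5 (184 km), Car 85→Route 7 (75 km), Car 91→Route 4 (77 km) — total 43+114+96+184+75+77 = 589 km.
Row-greedy (each truck in turn takes its cheapest remaining route) gives 856 km, worse by 267.
Swapping Car 85↔Car 70 (Car 85→Route 2 252 km, Car 70→Route 7 314 km) adds 377.
No other one-to-one assignment undercuts 589 km.

Minimum total: 589 km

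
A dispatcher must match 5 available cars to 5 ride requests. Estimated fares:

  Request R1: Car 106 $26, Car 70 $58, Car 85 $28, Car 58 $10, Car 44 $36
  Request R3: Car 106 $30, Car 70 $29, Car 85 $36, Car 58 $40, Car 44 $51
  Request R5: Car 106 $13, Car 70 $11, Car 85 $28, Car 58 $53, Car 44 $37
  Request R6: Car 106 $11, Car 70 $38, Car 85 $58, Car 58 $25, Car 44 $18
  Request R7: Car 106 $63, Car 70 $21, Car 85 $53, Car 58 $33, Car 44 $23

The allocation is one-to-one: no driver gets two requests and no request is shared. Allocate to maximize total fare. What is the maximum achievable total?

Optimal: Car 106→Request R7 ($63), Car 70→Request R1 ($58), Car 85→Request R6 ($58), Car 58→Request R5 ($53), Car 44→Request R3 ($51) — total 63+58+58+53+51 = $283.
Next-best assignment: Car 106→Request R7, Car 70→Request R1, Car 85→Request R6, Car 58→Request R3, Car 44→Request R5 = $256.
Swapping Car 70↔Car 44 (Car 70→Request R3 $29, Car 44→Request R1 $36) loses 44.
No other one-to-one assignment exceeds $283.

Maximum total: $283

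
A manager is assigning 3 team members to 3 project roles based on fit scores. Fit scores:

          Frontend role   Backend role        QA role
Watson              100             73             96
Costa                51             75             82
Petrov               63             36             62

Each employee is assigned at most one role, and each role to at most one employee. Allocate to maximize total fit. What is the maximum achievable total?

Optimal: Watson→Frontend role (100 pts), Costa→Backend role (75 pts), Petrov→QA role (62 pts) — total 100+75+62 = 237 pts.
Row-greedy (each employee in turn takes its best remaining role) gives 218 pts, worse by 19.
Swapping Costa↔Watson (Costa→Frontend role 51 pts, Watson→Backend role 73 pts) loses 51.
No other one-to-one assignment exceeds 237 pts.

Max total: 237 pts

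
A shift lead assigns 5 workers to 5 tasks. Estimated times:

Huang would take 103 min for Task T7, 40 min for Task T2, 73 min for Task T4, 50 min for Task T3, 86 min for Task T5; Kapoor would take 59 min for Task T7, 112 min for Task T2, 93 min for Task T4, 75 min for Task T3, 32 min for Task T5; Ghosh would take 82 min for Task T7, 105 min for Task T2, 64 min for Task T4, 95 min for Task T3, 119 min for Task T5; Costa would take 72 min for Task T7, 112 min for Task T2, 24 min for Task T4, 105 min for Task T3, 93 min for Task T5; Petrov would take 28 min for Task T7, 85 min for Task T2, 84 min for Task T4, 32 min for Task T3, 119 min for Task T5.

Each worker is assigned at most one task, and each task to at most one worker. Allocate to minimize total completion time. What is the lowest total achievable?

Min total: 210 min

This is the linear assignment problem.
Optimal: Huang→Task T2 (40 min), Kapoor→Task T5 (32 min), Ghosh→Task T7 (82 min), Costa→Task T4 (24 min), Petrov→Task T3 (32 min) — total 40+32+82+24+32 = 210 min.
Min-entry greedy (repeatedly take the single cheapest remaining cell) gives 219 min, worse by 9.
Every other assignment is strictly worse.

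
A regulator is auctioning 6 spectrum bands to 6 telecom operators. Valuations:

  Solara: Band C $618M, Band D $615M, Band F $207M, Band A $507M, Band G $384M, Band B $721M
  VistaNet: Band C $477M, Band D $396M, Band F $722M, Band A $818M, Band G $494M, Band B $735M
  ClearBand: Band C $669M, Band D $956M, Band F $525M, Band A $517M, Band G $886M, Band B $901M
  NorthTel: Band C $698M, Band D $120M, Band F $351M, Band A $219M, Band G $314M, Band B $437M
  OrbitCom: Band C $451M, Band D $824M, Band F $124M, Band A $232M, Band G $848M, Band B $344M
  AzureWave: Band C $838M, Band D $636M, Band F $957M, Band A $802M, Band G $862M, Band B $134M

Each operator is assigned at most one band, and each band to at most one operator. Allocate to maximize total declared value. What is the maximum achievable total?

Maximum total: $4998M

Optimal: Solara→Band B ($721M), VistaNet→Band A ($818M), ClearBand→Band D ($956M), NorthTel→Band C ($698M), OrbitCom→Band G ($848M), AzureWave→Band F ($957M) — total 721+818+956+698+848+957 = $4998M.
Column-greedy (each band in turn goes to its best remaining operator) gives $4308M, worse by 690.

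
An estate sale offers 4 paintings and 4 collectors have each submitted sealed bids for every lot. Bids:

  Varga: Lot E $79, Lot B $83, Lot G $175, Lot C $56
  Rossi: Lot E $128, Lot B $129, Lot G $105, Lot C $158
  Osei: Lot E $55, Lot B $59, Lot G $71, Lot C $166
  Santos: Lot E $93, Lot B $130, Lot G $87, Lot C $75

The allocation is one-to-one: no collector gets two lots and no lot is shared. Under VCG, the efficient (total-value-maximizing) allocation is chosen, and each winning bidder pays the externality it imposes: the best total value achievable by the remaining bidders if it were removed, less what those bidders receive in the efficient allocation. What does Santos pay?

Efficient allocation: Varga→Lot G ($175), Rossi→Lot E ($128), Osei→Lot C ($166), Santos→Lot B ($130); total welfare W = $599.
Santos receives Lot B at value $130, so the others get W − 130 = $469.
Without Santos: best allocation of the remaining 3 bidders over all 4 lots is Varga→Lot G ($175), Rossi→Lot B ($129), Osei→Lot C ($166), total $470.
VCG payment = (others' best without Santos) − (others' welfare with Santos) = 470 − 469 = $1.

Santos pays $1.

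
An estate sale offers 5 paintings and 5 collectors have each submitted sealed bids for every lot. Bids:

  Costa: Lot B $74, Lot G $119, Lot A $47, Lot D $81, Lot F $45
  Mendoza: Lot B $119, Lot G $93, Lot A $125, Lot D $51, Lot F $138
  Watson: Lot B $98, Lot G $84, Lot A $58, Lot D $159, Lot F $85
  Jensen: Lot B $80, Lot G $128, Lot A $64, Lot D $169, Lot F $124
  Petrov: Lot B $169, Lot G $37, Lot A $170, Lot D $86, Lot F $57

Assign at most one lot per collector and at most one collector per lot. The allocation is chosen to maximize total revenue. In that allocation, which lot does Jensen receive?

Jensen receives Lot F.

Optimal: Costa→Lot G ($119), Mendoza→Lot A ($125), Watson→Lot D ($159), Jensen→Lot F ($124), Petrov→Lot B ($169) — total 119+125+159+124+169 = $696.
Row-greedy (each collector in turn takes its best remaining lot) gives $666, worse by 30.
Next-best assignment: Costa→Lot G, Mendoza→Lot F, Watson→Lot B, Jensen→Lot D, Petrov→Lot A = $694.
Jensen's own top lot is Lot D ($169), but forcing Jensen→Lot D and reassigning the rest optimally gives only $694 — worse by 2.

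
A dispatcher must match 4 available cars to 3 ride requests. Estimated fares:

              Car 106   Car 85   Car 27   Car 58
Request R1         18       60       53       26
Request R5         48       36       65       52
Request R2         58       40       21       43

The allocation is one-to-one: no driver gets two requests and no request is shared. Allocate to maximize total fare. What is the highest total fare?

Maximum total: $183

Optimal: Car 85→Request R1 ($60), Car 27→Request R5 ($65), Car 106→Request R2 ($58) — total 60+65+58 = $183.
Next-best assignment: Car 85→Request R1, Car 58→Request R5, Car 106→Request R2 = $170.
Swapping Car 106↔Car 27 (Car 106→Request R5 $48, Car 27→Request R2 $21) loses 54.
Every other assignment is strictly worse.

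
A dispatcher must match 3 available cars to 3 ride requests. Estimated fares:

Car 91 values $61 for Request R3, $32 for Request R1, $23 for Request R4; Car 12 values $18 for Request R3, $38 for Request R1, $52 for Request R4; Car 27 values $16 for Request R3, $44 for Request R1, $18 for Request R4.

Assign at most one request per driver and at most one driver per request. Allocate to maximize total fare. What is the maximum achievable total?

Optimal: Car 91→Request R3 ($61), Car 12→Request R4 ($52), Car 27→Request R1 ($44) — total 61+52+44 = $157.
Next-best assignment: Car 91→Request R3, Car 12→Request R1, Car 27→Request R4 = $117.
Swapping Car 12↔Car 91 (Car 12→Request R3 $18, Car 91→Request R4 $23) loses 72.
No other one-to-one assignment exceeds $157.

Max total: $157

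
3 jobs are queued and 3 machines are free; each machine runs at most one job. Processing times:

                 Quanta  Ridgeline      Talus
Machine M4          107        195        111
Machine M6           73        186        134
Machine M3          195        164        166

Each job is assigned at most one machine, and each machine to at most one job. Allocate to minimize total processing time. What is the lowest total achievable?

Minimum total: 348 min

Optimal: Quanta→Machine M6 (73 min), Ridgeline→Machine M3 (164 min), Talus→Machine M4 (111 min) — total 73+164+111 = 348 min.
Checked against all permutations: 348 min is optimal.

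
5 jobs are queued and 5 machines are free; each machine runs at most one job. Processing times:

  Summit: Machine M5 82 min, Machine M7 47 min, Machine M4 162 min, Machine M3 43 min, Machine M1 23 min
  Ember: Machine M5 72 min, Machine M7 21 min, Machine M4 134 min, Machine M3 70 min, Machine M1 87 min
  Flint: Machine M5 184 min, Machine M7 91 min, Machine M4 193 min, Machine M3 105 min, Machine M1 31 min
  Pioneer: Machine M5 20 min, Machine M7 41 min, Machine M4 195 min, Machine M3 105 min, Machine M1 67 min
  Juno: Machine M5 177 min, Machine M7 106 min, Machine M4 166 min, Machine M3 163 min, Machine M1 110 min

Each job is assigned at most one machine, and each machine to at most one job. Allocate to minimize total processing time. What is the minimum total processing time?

Treat this as an assignment problem: match each job to one machine.
Optimal: Summit→Machine M3 (43 min), Ember→Machine M7 (21 min), Flint→Machine M1 (31 min), Pioneer→Machine M5 (20 min), Juno→Machine M4 (166 min) — total 43+21+31+20+166 = 281 min.
Min-entry greedy (repeatedly take the single cheapest remaining cell) gives 335 min, worse by 54.
Next-best assignment: Summit→Machine M7, Ember→Machine M3, Flint→Machine M1, Pioneer→Machine M5, Juno→Machine M4 = 334 min.
Swapping Pioneer↔Flint (Pioneer→Machine M1 67 min, Flint→Machine M5 184 min) adds 200.

Min total: 281 min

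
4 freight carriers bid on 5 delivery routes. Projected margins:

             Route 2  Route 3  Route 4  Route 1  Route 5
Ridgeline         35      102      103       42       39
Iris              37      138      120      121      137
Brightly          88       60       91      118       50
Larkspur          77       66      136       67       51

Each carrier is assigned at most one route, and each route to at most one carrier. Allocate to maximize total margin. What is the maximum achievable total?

Maximum total: $493k

Optimal: Ridgeline→Route 3 ($102k), Iris→Route 5 ($137k), Brightly→Route 1 ($118k), Larkspur→Route 4 ($136k) — total 102+137+118+136 = $493k.
Max-entry greedy (repeatedly take the single best remaining cell) gives $431k, worse by 62.
Swapping Iris↔Brightly (Iris→Route 1 $121k, Brightly→Route 5 $50k) loses 84.
Every other assignment is strictly worse.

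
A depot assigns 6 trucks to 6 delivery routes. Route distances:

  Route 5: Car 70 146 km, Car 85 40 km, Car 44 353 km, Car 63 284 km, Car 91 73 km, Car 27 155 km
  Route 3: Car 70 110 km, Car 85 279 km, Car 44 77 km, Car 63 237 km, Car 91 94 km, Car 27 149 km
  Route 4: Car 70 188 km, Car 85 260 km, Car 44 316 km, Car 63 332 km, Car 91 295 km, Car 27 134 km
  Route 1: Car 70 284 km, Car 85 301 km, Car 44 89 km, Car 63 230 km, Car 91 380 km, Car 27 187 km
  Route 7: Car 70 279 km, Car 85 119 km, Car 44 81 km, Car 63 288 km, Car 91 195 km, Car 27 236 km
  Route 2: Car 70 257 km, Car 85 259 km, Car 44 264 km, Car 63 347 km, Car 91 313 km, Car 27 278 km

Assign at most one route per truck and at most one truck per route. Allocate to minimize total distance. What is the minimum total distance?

Optimal: Car 70→Route 2 (257 km), Car 85→Route 5 (40 km), Car 44→Route 7 (81 km), Car 63→Route 1 (230 km), Car 91→Route 3 (94 km), Car 27→Route 4 (134 km) — total 257+40+81+230+94+134 = 836 km.

Minimum total: 836 km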